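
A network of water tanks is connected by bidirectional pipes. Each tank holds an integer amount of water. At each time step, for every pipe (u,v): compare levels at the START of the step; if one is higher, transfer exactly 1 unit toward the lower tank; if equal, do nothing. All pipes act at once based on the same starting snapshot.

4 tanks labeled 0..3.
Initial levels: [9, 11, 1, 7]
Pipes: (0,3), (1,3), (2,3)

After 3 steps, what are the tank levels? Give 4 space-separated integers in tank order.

Step 1: flows [0->3,1->3,3->2] -> levels [8 10 2 8]
Step 2: flows [0=3,1->3,3->2] -> levels [8 9 3 8]
Step 3: flows [0=3,1->3,3->2] -> levels [8 8 4 8]

Answer: 8 8 4 8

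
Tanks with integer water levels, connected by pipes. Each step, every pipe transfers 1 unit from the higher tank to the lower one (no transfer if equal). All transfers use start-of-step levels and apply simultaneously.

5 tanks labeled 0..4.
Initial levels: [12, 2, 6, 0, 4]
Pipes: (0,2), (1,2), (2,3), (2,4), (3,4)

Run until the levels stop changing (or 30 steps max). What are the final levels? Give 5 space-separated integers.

Answer: 6 5 3 5 5

Derivation:
Step 1: flows [0->2,2->1,2->3,2->4,4->3] -> levels [11 3 4 2 4]
Step 2: flows [0->2,2->1,2->3,2=4,4->3] -> levels [10 4 3 4 3]
Step 3: flows [0->2,1->2,3->2,2=4,3->4] -> levels [9 3 6 2 4]
Step 4: flows [0->2,2->1,2->3,2->4,4->3] -> levels [8 4 4 4 4]
Step 5: flows [0->2,1=2,2=3,2=4,3=4] -> levels [7 4 5 4 4]
Step 6: flows [0->2,2->1,2->3,2->4,3=4] -> levels [6 5 3 5 5]
Step 7: flows [0->2,1->2,3->2,4->2,3=4] -> levels [5 4 7 4 4]
Step 8: flows [2->0,2->1,2->3,2->4,3=4] -> levels [6 5 3 5 5]
  -> period-2 cycle: step 8 state = step 6 state; never stabilizes
  -> state at step 30: (30-6) mod 2 = 0, same as step 6 -> [6 5 3 5 5]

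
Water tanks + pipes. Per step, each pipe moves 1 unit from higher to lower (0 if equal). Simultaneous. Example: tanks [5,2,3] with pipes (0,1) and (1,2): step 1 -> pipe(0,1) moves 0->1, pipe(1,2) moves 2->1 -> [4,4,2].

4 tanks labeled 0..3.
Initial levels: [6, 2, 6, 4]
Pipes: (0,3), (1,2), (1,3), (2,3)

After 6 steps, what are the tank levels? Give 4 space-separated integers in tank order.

Answer: 5 5 5 3

Derivation:
Step 1: flows [0->3,2->1,3->1,2->3] -> levels [5 4 4 5]
Step 2: flows [0=3,1=2,3->1,3->2] -> levels [5 5 5 3]
Step 3: flows [0->3,1=2,1->3,2->3] -> levels [4 4 4 6]
Step 4: flows [3->0,1=2,3->1,3->2] -> levels [5 5 5 3]
  -> period-2 cycle: step 4 state = step 2 state
  -> state at step 6: (6-2) mod 2 = 0, same as step 2 -> [5 5 5 3]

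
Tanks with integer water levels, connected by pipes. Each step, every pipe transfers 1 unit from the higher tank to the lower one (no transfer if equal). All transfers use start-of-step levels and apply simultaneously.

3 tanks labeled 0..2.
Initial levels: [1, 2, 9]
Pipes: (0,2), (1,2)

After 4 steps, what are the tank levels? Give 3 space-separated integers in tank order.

Answer: 3 4 5

Derivation:
Step 1: flows [2->0,2->1] -> levels [2 3 7]
Step 2: flows [2->0,2->1] -> levels [3 4 5]
Step 3: flows [2->0,2->1] -> levels [4 5 3]
Step 4: flows [0->2,1->2] -> levels [3 4 5]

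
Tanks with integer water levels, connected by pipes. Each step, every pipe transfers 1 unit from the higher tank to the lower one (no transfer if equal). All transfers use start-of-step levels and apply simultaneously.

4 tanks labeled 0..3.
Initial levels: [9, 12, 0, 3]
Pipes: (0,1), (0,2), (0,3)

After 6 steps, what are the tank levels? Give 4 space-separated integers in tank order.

Answer: 6 6 6 6

Derivation:
Step 1: flows [1->0,0->2,0->3] -> levels [8 11 1 4]
Step 2: flows [1->0,0->2,0->3] -> levels [7 10 2 5]
Step 3: flows [1->0,0->2,0->3] -> levels [6 9 3 6]
Step 4: flows [1->0,0->2,0=3] -> levels [6 8 4 6]
Step 5: flows [1->0,0->2,0=3] -> levels [6 7 5 6]
Step 6: flows [1->0,0->2,0=3] -> levels [6 6 6 6]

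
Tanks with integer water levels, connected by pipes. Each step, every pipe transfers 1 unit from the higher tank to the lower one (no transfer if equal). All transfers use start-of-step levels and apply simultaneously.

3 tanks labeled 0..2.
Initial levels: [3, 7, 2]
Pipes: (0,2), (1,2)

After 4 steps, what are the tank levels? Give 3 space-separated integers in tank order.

Step 1: flows [0->2,1->2] -> levels [2 6 4]
Step 2: flows [2->0,1->2] -> levels [3 5 4]
Step 3: flows [2->0,1->2] -> levels [4 4 4]
Step 4: flows [0=2,1=2] -> levels [4 4 4]

Answer: 4 4 4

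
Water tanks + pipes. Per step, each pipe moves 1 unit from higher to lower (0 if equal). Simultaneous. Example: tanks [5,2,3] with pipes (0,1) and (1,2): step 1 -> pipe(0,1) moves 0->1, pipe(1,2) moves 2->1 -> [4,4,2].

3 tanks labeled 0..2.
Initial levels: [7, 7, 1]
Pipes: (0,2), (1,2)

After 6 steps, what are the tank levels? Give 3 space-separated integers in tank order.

Answer: 5 5 5

Derivation:
Step 1: flows [0->2,1->2] -> levels [6 6 3]
Step 2: flows [0->2,1->2] -> levels [5 5 5]
Step 3: flows [0=2,1=2] -> levels [5 5 5]
  -> stable; steps 4..6 unchanged -> [5 5 5]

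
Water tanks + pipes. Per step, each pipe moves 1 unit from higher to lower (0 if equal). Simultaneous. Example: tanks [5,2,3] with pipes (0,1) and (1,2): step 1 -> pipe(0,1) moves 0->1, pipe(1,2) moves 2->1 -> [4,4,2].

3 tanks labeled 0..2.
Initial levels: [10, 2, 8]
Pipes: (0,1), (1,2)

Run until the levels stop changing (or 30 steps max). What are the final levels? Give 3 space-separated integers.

Answer: 7 6 7

Derivation:
Step 1: flows [0->1,2->1] -> levels [9 4 7]
Step 2: flows [0->1,2->1] -> levels [8 6 6]
Step 3: flows [0->1,1=2] -> levels [7 7 6]
Step 4: flows [0=1,1->2] -> levels [7 6 7]
Step 5: flows [0->1,2->1] -> levels [6 8 6]
Step 6: flows [1->0,1->2] -> levels [7 6 7]
  -> period-2 cycle: step 6 state = step 4 state; never stabilizes
  -> state at step 30: (30-4) mod 2 = 0, same as step 4 -> [7 6 7]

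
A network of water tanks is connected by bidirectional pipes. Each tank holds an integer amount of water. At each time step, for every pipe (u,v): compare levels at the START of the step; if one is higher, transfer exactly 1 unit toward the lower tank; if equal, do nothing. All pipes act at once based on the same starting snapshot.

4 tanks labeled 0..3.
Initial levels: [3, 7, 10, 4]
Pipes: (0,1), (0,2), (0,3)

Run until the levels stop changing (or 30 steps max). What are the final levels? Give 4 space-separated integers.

Answer: 6 6 6 6

Derivation:
Step 1: flows [1->0,2->0,3->0] -> levels [6 6 9 3]
Step 2: flows [0=1,2->0,0->3] -> levels [6 6 8 4]
Step 3: flows [0=1,2->0,0->3] -> levels [6 6 7 5]
Step 4: flows [0=1,2->0,0->3] -> levels [6 6 6 6]
Step 5: flows [0=1,0=2,0=3] -> levels [6 6 6 6]
  -> stable (no change)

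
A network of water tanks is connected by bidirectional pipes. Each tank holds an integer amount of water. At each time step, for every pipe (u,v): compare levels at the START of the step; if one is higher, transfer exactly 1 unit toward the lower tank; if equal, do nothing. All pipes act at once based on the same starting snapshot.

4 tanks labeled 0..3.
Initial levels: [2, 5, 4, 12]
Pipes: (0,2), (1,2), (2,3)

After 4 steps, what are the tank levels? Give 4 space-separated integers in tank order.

Answer: 5 5 5 8

Derivation:
Step 1: flows [2->0,1->2,3->2] -> levels [3 4 5 11]
Step 2: flows [2->0,2->1,3->2] -> levels [4 5 4 10]
Step 3: flows [0=2,1->2,3->2] -> levels [4 4 6 9]
Step 4: flows [2->0,2->1,3->2] -> levels [5 5 5 8]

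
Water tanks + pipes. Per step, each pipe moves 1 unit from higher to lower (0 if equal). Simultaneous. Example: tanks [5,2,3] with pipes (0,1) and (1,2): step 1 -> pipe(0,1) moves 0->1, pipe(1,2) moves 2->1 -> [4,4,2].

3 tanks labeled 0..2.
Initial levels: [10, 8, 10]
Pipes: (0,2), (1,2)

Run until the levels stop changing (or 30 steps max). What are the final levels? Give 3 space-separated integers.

Step 1: flows [0=2,2->1] -> levels [10 9 9]
Step 2: flows [0->2,1=2] -> levels [9 9 10]
Step 3: flows [2->0,2->1] -> levels [10 10 8]
Step 4: flows [0->2,1->2] -> levels [9 9 10]
  -> period-2 cycle: step 4 state = step 2 state; never stabilizes
  -> state at step 30: (30-2) mod 2 = 0, same as step 2 -> [9 9 10]

Answer: 9 9 10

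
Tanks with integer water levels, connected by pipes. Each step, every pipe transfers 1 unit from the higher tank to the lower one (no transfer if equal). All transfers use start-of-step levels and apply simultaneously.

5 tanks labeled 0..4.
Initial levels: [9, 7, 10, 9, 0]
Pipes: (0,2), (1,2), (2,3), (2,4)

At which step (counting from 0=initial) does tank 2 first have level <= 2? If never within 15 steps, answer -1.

Step 1: flows [2->0,2->1,2->3,2->4] -> levels [10 8 6 10 1]
Step 2: flows [0->2,1->2,3->2,2->4] -> levels [9 7 8 9 2]
Step 3: flows [0->2,2->1,3->2,2->4] -> levels [8 8 8 8 3]
Step 4: flows [0=2,1=2,2=3,2->4] -> levels [8 8 7 8 4]
Step 5: flows [0->2,1->2,3->2,2->4] -> levels [7 7 9 7 5]
Step 6: flows [2->0,2->1,2->3,2->4] -> levels [8 8 5 8 6]
Step 7: flows [0->2,1->2,3->2,4->2] -> levels [7 7 9 7 5]
  -> period-2 cycle (repeats step 5); tank 2 never drops to <=2
Tank 2 never reaches <=2 within 15 steps

Answer: -1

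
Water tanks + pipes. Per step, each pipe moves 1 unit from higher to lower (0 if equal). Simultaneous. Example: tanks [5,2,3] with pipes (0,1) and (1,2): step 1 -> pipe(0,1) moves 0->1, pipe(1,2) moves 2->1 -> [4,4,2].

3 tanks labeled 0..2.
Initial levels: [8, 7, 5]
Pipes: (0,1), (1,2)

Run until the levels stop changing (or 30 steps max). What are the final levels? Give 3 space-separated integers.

Answer: 7 6 7

Derivation:
Step 1: flows [0->1,1->2] -> levels [7 7 6]
Step 2: flows [0=1,1->2] -> levels [7 6 7]
Step 3: flows [0->1,2->1] -> levels [6 8 6]
Step 4: flows [1->0,1->2] -> levels [7 6 7]
  -> period-2 cycle: step 4 state = step 2 state; never stabilizes
  -> state at step 30: (30-2) mod 2 = 0, same as step 2 -> [7 6 7]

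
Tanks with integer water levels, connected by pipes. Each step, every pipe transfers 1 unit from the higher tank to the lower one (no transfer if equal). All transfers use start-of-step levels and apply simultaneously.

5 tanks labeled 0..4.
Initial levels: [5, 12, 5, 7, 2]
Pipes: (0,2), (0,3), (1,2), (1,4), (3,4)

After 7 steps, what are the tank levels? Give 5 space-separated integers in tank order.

Step 1: flows [0=2,3->0,1->2,1->4,3->4] -> levels [6 10 6 5 4]
Step 2: flows [0=2,0->3,1->2,1->4,3->4] -> levels [5 8 7 5 6]
Step 3: flows [2->0,0=3,1->2,1->4,4->3] -> levels [6 6 7 6 6]
Step 4: flows [2->0,0=3,2->1,1=4,3=4] -> levels [7 7 5 6 6]
Step 5: flows [0->2,0->3,1->2,1->4,3=4] -> levels [5 5 7 7 7]
Step 6: flows [2->0,3->0,2->1,4->1,3=4] -> levels [7 7 5 6 6]
  -> period-2 cycle: step 6 state = step 4 state
  -> state at step 7: (7-4) mod 2 = 1, same as step 5 -> [5 5 7 7 7]

Answer: 5 5 7 7 7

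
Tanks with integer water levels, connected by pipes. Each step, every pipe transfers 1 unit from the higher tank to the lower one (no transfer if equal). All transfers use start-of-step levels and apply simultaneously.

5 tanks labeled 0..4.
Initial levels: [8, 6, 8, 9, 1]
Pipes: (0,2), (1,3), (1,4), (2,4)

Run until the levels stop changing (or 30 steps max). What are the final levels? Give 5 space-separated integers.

Step 1: flows [0=2,3->1,1->4,2->4] -> levels [8 6 7 8 3]
Step 2: flows [0->2,3->1,1->4,2->4] -> levels [7 6 7 7 5]
Step 3: flows [0=2,3->1,1->4,2->4] -> levels [7 6 6 6 7]
Step 4: flows [0->2,1=3,4->1,4->2] -> levels [6 7 8 6 5]
Step 5: flows [2->0,1->3,1->4,2->4] -> levels [7 5 6 7 7]
Step 6: flows [0->2,3->1,4->1,4->2] -> levels [6 7 8 6 5]
  -> period-2 cycle: step 6 state = step 4 state; never stabilizes
  -> state at step 30: (30-4) mod 2 = 0, same as step 4 -> [6 7 8 6 5]

Answer: 6 7 8 6 5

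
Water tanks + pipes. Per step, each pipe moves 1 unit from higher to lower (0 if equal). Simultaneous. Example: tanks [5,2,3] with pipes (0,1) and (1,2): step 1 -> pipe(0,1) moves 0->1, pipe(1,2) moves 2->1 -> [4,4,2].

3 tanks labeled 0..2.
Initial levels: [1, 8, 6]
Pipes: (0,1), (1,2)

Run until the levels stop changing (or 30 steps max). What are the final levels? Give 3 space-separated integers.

Step 1: flows [1->0,1->2] -> levels [2 6 7]
Step 2: flows [1->0,2->1] -> levels [3 6 6]
Step 3: flows [1->0,1=2] -> levels [4 5 6]
Step 4: flows [1->0,2->1] -> levels [5 5 5]
Step 5: flows [0=1,1=2] -> levels [5 5 5]
  -> stable (no change)

Answer: 5 5 5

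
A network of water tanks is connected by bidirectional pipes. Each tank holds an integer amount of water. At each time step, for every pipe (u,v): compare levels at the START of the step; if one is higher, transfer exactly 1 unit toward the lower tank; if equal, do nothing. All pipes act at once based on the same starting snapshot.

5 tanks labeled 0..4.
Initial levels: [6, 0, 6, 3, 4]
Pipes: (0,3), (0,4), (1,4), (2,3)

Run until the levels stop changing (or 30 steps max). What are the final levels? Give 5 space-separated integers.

Answer: 5 4 5 3 2

Derivation:
Step 1: flows [0->3,0->4,4->1,2->3] -> levels [4 1 5 5 4]
Step 2: flows [3->0,0=4,4->1,2=3] -> levels [5 2 5 4 3]
Step 3: flows [0->3,0->4,4->1,2->3] -> levels [3 3 4 6 3]
Step 4: flows [3->0,0=4,1=4,3->2] -> levels [4 3 5 4 3]
Step 5: flows [0=3,0->4,1=4,2->3] -> levels [3 3 4 5 4]
Step 6: flows [3->0,4->0,4->1,3->2] -> levels [5 4 5 3 2]
Step 7: flows [0->3,0->4,1->4,2->3] -> levels [3 3 4 5 4]
  -> period-2 cycle: step 7 state = step 5 state; never stabilizes
  -> state at step 30: (30-5) mod 2 = 1, same as step 6 -> [5 4 5 3 2]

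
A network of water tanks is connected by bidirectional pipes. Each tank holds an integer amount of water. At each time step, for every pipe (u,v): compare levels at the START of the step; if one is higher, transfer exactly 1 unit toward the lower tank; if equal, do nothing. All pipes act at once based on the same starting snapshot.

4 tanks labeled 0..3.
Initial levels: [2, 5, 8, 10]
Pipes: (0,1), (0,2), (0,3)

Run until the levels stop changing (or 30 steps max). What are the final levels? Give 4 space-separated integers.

Answer: 7 6 6 6

Derivation:
Step 1: flows [1->0,2->0,3->0] -> levels [5 4 7 9]
Step 2: flows [0->1,2->0,3->0] -> levels [6 5 6 8]
Step 3: flows [0->1,0=2,3->0] -> levels [6 6 6 7]
Step 4: flows [0=1,0=2,3->0] -> levels [7 6 6 6]
Step 5: flows [0->1,0->2,0->3] -> levels [4 7 7 7]
Step 6: flows [1->0,2->0,3->0] -> levels [7 6 6 6]
  -> period-2 cycle: step 6 state = step 4 state; never stabilizes
  -> state at step 30: (30-4) mod 2 = 0, same as step 4 -> [7 6 6 6]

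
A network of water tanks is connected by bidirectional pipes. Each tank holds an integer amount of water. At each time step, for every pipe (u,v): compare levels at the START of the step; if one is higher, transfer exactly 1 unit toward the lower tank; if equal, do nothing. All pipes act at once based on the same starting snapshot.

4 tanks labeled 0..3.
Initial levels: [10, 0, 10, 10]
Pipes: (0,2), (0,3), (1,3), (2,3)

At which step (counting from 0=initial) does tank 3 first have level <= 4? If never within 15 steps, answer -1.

Answer: -1

Derivation:
Step 1: flows [0=2,0=3,3->1,2=3] -> levels [10 1 10 9]
Step 2: flows [0=2,0->3,3->1,2->3] -> levels [9 2 9 10]
Step 3: flows [0=2,3->0,3->1,3->2] -> levels [10 3 10 7]
Step 4: flows [0=2,0->3,3->1,2->3] -> levels [9 4 9 8]
Step 5: flows [0=2,0->3,3->1,2->3] -> levels [8 5 8 9]
Step 6: flows [0=2,3->0,3->1,3->2] -> levels [9 6 9 6]
Step 7: flows [0=2,0->3,1=3,2->3] -> levels [8 6 8 8]
Step 8: flows [0=2,0=3,3->1,2=3] -> levels [8 7 8 7]
Step 9: flows [0=2,0->3,1=3,2->3] -> levels [7 7 7 9]
Step 10: flows [0=2,3->0,3->1,3->2] -> levels [8 8 8 6]
Step 11: flows [0=2,0->3,1->3,2->3] -> levels [7 7 7 9]
  -> period-2 cycle (repeats step 9); tank 3 never drops to <=4
Tank 3 never reaches <=4 within 15 steps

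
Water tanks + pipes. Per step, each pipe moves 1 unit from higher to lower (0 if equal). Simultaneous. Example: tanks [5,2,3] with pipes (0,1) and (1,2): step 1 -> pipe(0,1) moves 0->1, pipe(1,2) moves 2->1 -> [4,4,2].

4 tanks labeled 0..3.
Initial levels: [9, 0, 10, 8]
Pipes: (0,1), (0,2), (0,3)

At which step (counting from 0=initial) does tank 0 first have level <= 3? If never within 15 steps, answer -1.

Step 1: flows [0->1,2->0,0->3] -> levels [8 1 9 9]
Step 2: flows [0->1,2->0,3->0] -> levels [9 2 8 8]
Step 3: flows [0->1,0->2,0->3] -> levels [6 3 9 9]
Step 4: flows [0->1,2->0,3->0] -> levels [7 4 8 8]
Step 5: flows [0->1,2->0,3->0] -> levels [8 5 7 7]
Step 6: flows [0->1,0->2,0->3] -> levels [5 6 8 8]
Step 7: flows [1->0,2->0,3->0] -> levels [8 5 7 7]
  -> period-2 cycle (repeats step 5); tank 0 never drops to <=3
Tank 0 never reaches <=3 within 15 steps

Answer: -1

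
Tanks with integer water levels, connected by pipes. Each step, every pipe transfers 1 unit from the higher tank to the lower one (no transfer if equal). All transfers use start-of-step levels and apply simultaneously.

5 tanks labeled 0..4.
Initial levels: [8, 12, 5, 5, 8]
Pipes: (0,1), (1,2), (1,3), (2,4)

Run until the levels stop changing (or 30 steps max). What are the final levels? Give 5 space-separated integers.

Answer: 9 6 8 8 7

Derivation:
Step 1: flows [1->0,1->2,1->3,4->2] -> levels [9 9 7 6 7]
Step 2: flows [0=1,1->2,1->3,2=4] -> levels [9 7 8 7 7]
Step 3: flows [0->1,2->1,1=3,2->4] -> levels [8 9 6 7 8]
Step 4: flows [1->0,1->2,1->3,4->2] -> levels [9 6 8 8 7]
Step 5: flows [0->1,2->1,3->1,2->4] -> levels [8 9 6 7 8]
  -> period-2 cycle: step 5 state = step 3 state; never stabilizes
  -> state at step 30: (30-3) mod 2 = 1, same as step 4 -> [9 6 8 8 7]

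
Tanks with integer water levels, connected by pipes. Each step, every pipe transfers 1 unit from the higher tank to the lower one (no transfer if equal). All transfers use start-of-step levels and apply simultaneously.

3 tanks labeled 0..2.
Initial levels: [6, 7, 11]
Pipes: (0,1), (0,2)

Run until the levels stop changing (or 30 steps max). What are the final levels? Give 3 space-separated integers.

Step 1: flows [1->0,2->0] -> levels [8 6 10]
Step 2: flows [0->1,2->0] -> levels [8 7 9]
Step 3: flows [0->1,2->0] -> levels [8 8 8]
Step 4: flows [0=1,0=2] -> levels [8 8 8]
  -> stable (no change)

Answer: 8 8 8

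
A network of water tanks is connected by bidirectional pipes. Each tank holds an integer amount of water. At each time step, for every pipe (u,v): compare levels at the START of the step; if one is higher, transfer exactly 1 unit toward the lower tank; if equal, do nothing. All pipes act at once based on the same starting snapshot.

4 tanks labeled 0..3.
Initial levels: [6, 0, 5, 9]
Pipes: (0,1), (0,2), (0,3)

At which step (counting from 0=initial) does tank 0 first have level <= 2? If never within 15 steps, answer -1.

Answer: -1

Derivation:
Step 1: flows [0->1,0->2,3->0] -> levels [5 1 6 8]
Step 2: flows [0->1,2->0,3->0] -> levels [6 2 5 7]
Step 3: flows [0->1,0->2,3->0] -> levels [5 3 6 6]
Step 4: flows [0->1,2->0,3->0] -> levels [6 4 5 5]
Step 5: flows [0->1,0->2,0->3] -> levels [3 5 6 6]
Step 6: flows [1->0,2->0,3->0] -> levels [6 4 5 5]
  -> period-2 cycle (repeats step 4); tank 0 never drops to <=2
Tank 0 never reaches <=2 within 15 steps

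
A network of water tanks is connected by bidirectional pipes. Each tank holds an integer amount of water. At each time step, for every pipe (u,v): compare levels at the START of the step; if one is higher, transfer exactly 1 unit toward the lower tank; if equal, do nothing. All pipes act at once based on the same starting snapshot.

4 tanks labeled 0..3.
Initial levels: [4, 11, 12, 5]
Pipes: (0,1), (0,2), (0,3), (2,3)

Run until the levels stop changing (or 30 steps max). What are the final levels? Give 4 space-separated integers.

Step 1: flows [1->0,2->0,3->0,2->3] -> levels [7 10 10 5]
Step 2: flows [1->0,2->0,0->3,2->3] -> levels [8 9 8 7]
Step 3: flows [1->0,0=2,0->3,2->3] -> levels [8 8 7 9]
Step 4: flows [0=1,0->2,3->0,3->2] -> levels [8 8 9 7]
Step 5: flows [0=1,2->0,0->3,2->3] -> levels [8 8 7 9]
  -> period-2 cycle: step 5 state = step 3 state; never stabilizes
  -> state at step 30: (30-3) mod 2 = 1, same as step 4 -> [8 8 9 7]

Answer: 8 8 9 7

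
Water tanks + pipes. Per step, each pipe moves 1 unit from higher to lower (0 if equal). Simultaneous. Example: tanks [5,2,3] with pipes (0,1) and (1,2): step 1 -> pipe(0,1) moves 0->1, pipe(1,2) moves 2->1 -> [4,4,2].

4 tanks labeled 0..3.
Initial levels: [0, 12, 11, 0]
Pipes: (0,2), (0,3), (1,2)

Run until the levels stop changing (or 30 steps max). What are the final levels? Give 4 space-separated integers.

Answer: 5 5 7 6

Derivation:
Step 1: flows [2->0,0=3,1->2] -> levels [1 11 11 0]
Step 2: flows [2->0,0->3,1=2] -> levels [1 11 10 1]
Step 3: flows [2->0,0=3,1->2] -> levels [2 10 10 1]
Step 4: flows [2->0,0->3,1=2] -> levels [2 10 9 2]
Step 5: flows [2->0,0=3,1->2] -> levels [3 9 9 2]
Step 6: flows [2->0,0->3,1=2] -> levels [3 9 8 3]
Step 7: flows [2->0,0=3,1->2] -> levels [4 8 8 3]
Step 8: flows [2->0,0->3,1=2] -> levels [4 8 7 4]
Step 9: flows [2->0,0=3,1->2] -> levels [5 7 7 4]
Step 10: flows [2->0,0->3,1=2] -> levels [5 7 6 5]
Step 11: flows [2->0,0=3,1->2] -> levels [6 6 6 5]
Step 12: flows [0=2,0->3,1=2] -> levels [5 6 6 6]
Step 13: flows [2->0,3->0,1=2] -> levels [7 6 5 5]
Step 14: flows [0->2,0->3,1->2] -> levels [5 5 7 6]
Step 15: flows [2->0,3->0,2->1] -> levels [7 6 5 5]
  -> period-2 cycle: step 15 state = step 13 state; never stabilizes
  -> state at step 30: (30-13) mod 2 = 1, same as step 14 -> [5 5 7 6]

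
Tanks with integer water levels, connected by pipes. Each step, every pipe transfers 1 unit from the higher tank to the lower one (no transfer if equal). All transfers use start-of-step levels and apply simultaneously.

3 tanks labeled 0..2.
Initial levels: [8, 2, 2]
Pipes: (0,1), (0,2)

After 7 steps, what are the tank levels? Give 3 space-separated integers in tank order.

Step 1: flows [0->1,0->2] -> levels [6 3 3]
Step 2: flows [0->1,0->2] -> levels [4 4 4]
Step 3: flows [0=1,0=2] -> levels [4 4 4]
  -> stable; steps 4..7 unchanged -> [4 4 4]

Answer: 4 4 4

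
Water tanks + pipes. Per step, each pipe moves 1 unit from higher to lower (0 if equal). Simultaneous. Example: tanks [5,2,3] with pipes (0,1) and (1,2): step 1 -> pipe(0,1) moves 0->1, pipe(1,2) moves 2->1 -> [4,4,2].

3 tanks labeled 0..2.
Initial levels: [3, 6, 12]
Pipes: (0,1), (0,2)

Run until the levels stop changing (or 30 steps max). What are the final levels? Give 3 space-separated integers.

Answer: 7 7 7

Derivation:
Step 1: flows [1->0,2->0] -> levels [5 5 11]
Step 2: flows [0=1,2->0] -> levels [6 5 10]
Step 3: flows [0->1,2->0] -> levels [6 6 9]
Step 4: flows [0=1,2->0] -> levels [7 6 8]
Step 5: flows [0->1,2->0] -> levels [7 7 7]
Step 6: flows [0=1,0=2] -> levels [7 7 7]
  -> stable (no change)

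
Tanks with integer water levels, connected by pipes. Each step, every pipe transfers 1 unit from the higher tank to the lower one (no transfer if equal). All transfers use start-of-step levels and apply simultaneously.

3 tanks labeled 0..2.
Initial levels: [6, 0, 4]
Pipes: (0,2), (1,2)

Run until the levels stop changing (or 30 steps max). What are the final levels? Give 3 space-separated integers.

Answer: 3 3 4

Derivation:
Step 1: flows [0->2,2->1] -> levels [5 1 4]
Step 2: flows [0->2,2->1] -> levels [4 2 4]
Step 3: flows [0=2,2->1] -> levels [4 3 3]
Step 4: flows [0->2,1=2] -> levels [3 3 4]
Step 5: flows [2->0,2->1] -> levels [4 4 2]
Step 6: flows [0->2,1->2] -> levels [3 3 4]
  -> period-2 cycle: step 6 state = step 4 state; never stabilizes
  -> state at step 30: (30-4) mod 2 = 0, same as step 4 -> [3 3 4]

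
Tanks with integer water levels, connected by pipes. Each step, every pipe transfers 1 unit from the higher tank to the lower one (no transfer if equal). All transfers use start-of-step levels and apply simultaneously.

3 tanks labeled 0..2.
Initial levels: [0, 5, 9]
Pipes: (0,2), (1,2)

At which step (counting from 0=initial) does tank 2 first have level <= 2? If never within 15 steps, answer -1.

Step 1: flows [2->0,2->1] -> levels [1 6 7]
Step 2: flows [2->0,2->1] -> levels [2 7 5]
Step 3: flows [2->0,1->2] -> levels [3 6 5]
Step 4: flows [2->0,1->2] -> levels [4 5 5]
Step 5: flows [2->0,1=2] -> levels [5 5 4]
Step 6: flows [0->2,1->2] -> levels [4 4 6]
Step 7: flows [2->0,2->1] -> levels [5 5 4]
  -> period-2 cycle (repeats step 5); tank 2 never drops to <=2
Tank 2 never reaches <=2 within 15 steps

Answer: -1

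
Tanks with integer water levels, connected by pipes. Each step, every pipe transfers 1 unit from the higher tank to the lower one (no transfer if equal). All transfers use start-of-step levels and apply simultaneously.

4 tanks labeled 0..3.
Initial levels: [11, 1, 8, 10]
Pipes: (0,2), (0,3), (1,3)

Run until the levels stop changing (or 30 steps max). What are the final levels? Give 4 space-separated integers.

Step 1: flows [0->2,0->3,3->1] -> levels [9 2 9 10]
Step 2: flows [0=2,3->0,3->1] -> levels [10 3 9 8]
Step 3: flows [0->2,0->3,3->1] -> levels [8 4 10 8]
Step 4: flows [2->0,0=3,3->1] -> levels [9 5 9 7]
Step 5: flows [0=2,0->3,3->1] -> levels [8 6 9 7]
Step 6: flows [2->0,0->3,3->1] -> levels [8 7 8 7]
Step 7: flows [0=2,0->3,1=3] -> levels [7 7 8 8]
Step 8: flows [2->0,3->0,3->1] -> levels [9 8 7 6]
Step 9: flows [0->2,0->3,1->3] -> levels [7 7 8 8]
  -> period-2 cycle: step 9 state = step 7 state; never stabilizes
  -> state at step 30: (30-7) mod 2 = 1, same as step 8 -> [9 8 7 6]

Answer: 9 8 7 6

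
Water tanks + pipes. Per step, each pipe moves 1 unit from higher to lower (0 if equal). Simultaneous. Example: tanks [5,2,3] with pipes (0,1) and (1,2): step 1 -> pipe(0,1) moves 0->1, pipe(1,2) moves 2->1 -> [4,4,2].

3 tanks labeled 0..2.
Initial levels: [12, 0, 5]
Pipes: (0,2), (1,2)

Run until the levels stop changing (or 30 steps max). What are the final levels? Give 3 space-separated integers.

Answer: 5 5 7

Derivation:
Step 1: flows [0->2,2->1] -> levels [11 1 5]
Step 2: flows [0->2,2->1] -> levels [10 2 5]
Step 3: flows [0->2,2->1] -> levels [9 3 5]
Step 4: flows [0->2,2->1] -> levels [8 4 5]
Step 5: flows [0->2,2->1] -> levels [7 5 5]
Step 6: flows [0->2,1=2] -> levels [6 5 6]
Step 7: flows [0=2,2->1] -> levels [6 6 5]
Step 8: flows [0->2,1->2] -> levels [5 5 7]
Step 9: flows [2->0,2->1] -> levels [6 6 5]
  -> period-2 cycle: step 9 state = step 7 state; never stabilizes
  -> state at step 30: (30-7) mod 2 = 1, same as step 8 -> [5 5 7]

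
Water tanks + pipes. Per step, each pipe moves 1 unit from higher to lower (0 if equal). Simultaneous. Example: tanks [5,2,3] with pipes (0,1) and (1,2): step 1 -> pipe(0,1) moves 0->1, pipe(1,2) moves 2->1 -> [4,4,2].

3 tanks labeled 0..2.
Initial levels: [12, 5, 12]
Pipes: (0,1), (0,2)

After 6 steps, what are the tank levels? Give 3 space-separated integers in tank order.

Answer: 11 9 9

Derivation:
Step 1: flows [0->1,0=2] -> levels [11 6 12]
Step 2: flows [0->1,2->0] -> levels [11 7 11]
Step 3: flows [0->1,0=2] -> levels [10 8 11]
Step 4: flows [0->1,2->0] -> levels [10 9 10]
Step 5: flows [0->1,0=2] -> levels [9 10 10]
Step 6: flows [1->0,2->0] -> levels [11 9 9]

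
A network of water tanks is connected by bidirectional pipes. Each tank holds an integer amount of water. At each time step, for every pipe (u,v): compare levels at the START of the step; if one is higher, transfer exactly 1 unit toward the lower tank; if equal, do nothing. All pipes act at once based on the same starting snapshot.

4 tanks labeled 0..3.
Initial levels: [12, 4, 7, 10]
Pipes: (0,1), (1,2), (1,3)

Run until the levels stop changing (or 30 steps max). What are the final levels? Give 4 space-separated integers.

Answer: 8 9 8 8

Derivation:
Step 1: flows [0->1,2->1,3->1] -> levels [11 7 6 9]
Step 2: flows [0->1,1->2,3->1] -> levels [10 8 7 8]
Step 3: flows [0->1,1->2,1=3] -> levels [9 8 8 8]
Step 4: flows [0->1,1=2,1=3] -> levels [8 9 8 8]
Step 5: flows [1->0,1->2,1->3] -> levels [9 6 9 9]
Step 6: flows [0->1,2->1,3->1] -> levels [8 9 8 8]
  -> period-2 cycle: step 6 state = step 4 state; never stabilizes
  -> state at step 30: (30-4) mod 2 = 0, same as step 4 -> [8 9 8 8]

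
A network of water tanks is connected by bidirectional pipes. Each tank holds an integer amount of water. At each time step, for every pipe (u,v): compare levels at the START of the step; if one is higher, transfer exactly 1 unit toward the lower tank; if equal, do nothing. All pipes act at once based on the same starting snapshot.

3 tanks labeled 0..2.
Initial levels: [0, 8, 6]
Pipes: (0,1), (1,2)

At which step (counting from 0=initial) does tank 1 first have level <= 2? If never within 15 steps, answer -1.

Step 1: flows [1->0,1->2] -> levels [1 6 7]
Step 2: flows [1->0,2->1] -> levels [2 6 6]
Step 3: flows [1->0,1=2] -> levels [3 5 6]
Step 4: flows [1->0,2->1] -> levels [4 5 5]
Step 5: flows [1->0,1=2] -> levels [5 4 5]
Step 6: flows [0->1,2->1] -> levels [4 6 4]
Step 7: flows [1->0,1->2] -> levels [5 4 5]
  -> period-2 cycle (repeats step 5); tank 1 never drops to <=2
Tank 1 never reaches <=2 within 15 steps

Answer: -1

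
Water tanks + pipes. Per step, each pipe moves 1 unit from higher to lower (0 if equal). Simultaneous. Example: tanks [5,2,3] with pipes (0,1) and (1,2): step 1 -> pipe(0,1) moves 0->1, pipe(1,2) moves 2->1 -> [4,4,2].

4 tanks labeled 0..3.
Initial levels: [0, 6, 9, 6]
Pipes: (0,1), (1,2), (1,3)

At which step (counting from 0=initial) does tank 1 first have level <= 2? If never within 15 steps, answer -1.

Answer: -1

Derivation:
Step 1: flows [1->0,2->1,1=3] -> levels [1 6 8 6]
Step 2: flows [1->0,2->1,1=3] -> levels [2 6 7 6]
Step 3: flows [1->0,2->1,1=3] -> levels [3 6 6 6]
Step 4: flows [1->0,1=2,1=3] -> levels [4 5 6 6]
Step 5: flows [1->0,2->1,3->1] -> levels [5 6 5 5]
Step 6: flows [1->0,1->2,1->3] -> levels [6 3 6 6]
Step 7: flows [0->1,2->1,3->1] -> levels [5 6 5 5]
  -> period-2 cycle (repeats step 5); tank 1 never drops to <=2
Tank 1 never reaches <=2 within 15 steps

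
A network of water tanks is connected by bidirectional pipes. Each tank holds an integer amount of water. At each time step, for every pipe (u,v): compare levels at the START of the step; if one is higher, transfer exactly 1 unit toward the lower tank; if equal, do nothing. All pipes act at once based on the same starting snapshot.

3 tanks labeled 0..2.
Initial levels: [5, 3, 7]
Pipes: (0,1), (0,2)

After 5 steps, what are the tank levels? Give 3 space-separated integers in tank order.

Answer: 5 5 5

Derivation:
Step 1: flows [0->1,2->0] -> levels [5 4 6]
Step 2: flows [0->1,2->0] -> levels [5 5 5]
Step 3: flows [0=1,0=2] -> levels [5 5 5]
  -> stable; steps 4..5 unchanged -> [5 5 5]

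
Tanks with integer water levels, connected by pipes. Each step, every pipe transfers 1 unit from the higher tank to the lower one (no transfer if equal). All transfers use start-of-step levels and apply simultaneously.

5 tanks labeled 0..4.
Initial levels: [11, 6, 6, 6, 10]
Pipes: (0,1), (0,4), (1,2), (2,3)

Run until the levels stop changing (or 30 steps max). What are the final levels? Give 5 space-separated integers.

Answer: 7 8 8 7 9

Derivation:
Step 1: flows [0->1,0->4,1=2,2=3] -> levels [9 7 6 6 11]
Step 2: flows [0->1,4->0,1->2,2=3] -> levels [9 7 7 6 10]
Step 3: flows [0->1,4->0,1=2,2->3] -> levels [9 8 6 7 9]
Step 4: flows [0->1,0=4,1->2,3->2] -> levels [8 8 8 6 9]
Step 5: flows [0=1,4->0,1=2,2->3] -> levels [9 8 7 7 8]
Step 6: flows [0->1,0->4,1->2,2=3] -> levels [7 8 8 7 9]
Step 7: flows [1->0,4->0,1=2,2->3] -> levels [9 7 7 8 8]
Step 8: flows [0->1,0->4,1=2,3->2] -> levels [7 8 8 7 9]
  -> period-2 cycle: step 8 state = step 6 state; never stabilizes
  -> state at step 30: (30-6) mod 2 = 0, same as step 6 -> [7 8 8 7 9]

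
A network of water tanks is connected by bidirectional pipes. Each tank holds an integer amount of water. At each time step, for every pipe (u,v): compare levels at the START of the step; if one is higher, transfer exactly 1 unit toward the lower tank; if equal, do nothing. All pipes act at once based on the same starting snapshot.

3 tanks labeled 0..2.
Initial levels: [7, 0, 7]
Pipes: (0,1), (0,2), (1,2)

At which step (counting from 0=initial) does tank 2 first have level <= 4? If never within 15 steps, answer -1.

Step 1: flows [0->1,0=2,2->1] -> levels [6 2 6]
Step 2: flows [0->1,0=2,2->1] -> levels [5 4 5]
Step 3: flows [0->1,0=2,2->1] -> levels [4 6 4]
Tank 2 first reaches <=4 at step 3

Answer: 3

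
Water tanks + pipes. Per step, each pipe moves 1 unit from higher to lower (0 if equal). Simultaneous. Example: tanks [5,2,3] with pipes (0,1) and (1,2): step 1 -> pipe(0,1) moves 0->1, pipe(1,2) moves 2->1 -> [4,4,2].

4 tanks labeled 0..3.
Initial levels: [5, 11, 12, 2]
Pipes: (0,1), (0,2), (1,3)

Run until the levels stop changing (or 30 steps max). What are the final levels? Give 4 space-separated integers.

Step 1: flows [1->0,2->0,1->3] -> levels [7 9 11 3]
Step 2: flows [1->0,2->0,1->3] -> levels [9 7 10 4]
Step 3: flows [0->1,2->0,1->3] -> levels [9 7 9 5]
Step 4: flows [0->1,0=2,1->3] -> levels [8 7 9 6]
Step 5: flows [0->1,2->0,1->3] -> levels [8 7 8 7]
Step 6: flows [0->1,0=2,1=3] -> levels [7 8 8 7]
Step 7: flows [1->0,2->0,1->3] -> levels [9 6 7 8]
Step 8: flows [0->1,0->2,3->1] -> levels [7 8 8 7]
  -> period-2 cycle: step 8 state = step 6 state; never stabilizes
  -> state at step 30: (30-6) mod 2 = 0, same as step 6 -> [7 8 8 7]

Answer: 7 8 8 7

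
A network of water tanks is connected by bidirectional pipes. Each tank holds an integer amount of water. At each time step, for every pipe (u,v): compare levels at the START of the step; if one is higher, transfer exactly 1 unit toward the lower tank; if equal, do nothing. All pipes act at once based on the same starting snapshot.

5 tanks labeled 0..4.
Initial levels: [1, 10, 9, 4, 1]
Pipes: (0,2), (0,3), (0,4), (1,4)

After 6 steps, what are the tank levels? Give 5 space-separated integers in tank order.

Answer: 3 5 5 5 7

Derivation:
Step 1: flows [2->0,3->0,0=4,1->4] -> levels [3 9 8 3 2]
Step 2: flows [2->0,0=3,0->4,1->4] -> levels [3 8 7 3 4]
Step 3: flows [2->0,0=3,4->0,1->4] -> levels [5 7 6 3 4]
Step 4: flows [2->0,0->3,0->4,1->4] -> levels [4 6 5 4 6]
Step 5: flows [2->0,0=3,4->0,1=4] -> levels [6 6 4 4 5]
Step 6: flows [0->2,0->3,0->4,1->4] -> levels [3 5 5 5 7]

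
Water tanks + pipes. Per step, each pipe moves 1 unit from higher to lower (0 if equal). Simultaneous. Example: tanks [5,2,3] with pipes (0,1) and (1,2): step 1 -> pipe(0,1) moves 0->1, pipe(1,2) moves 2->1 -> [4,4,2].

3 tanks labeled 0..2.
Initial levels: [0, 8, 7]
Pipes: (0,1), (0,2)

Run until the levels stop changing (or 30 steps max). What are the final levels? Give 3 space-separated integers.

Answer: 4 6 5

Derivation:
Step 1: flows [1->0,2->0] -> levels [2 7 6]
Step 2: flows [1->0,2->0] -> levels [4 6 5]
Step 3: flows [1->0,2->0] -> levels [6 5 4]
Step 4: flows [0->1,0->2] -> levels [4 6 5]
  -> period-2 cycle: step 4 state = step 2 state; never stabilizes
  -> state at step 30: (30-2) mod 2 = 0, same as step 2 -> [4 6 5]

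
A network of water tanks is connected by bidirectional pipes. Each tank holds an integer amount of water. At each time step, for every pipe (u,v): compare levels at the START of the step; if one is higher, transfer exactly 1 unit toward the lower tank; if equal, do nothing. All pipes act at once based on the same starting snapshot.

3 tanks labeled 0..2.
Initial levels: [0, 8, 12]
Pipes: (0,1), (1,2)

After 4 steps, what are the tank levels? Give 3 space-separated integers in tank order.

Step 1: flows [1->0,2->1] -> levels [1 8 11]
Step 2: flows [1->0,2->1] -> levels [2 8 10]
Step 3: flows [1->0,2->1] -> levels [3 8 9]
Step 4: flows [1->0,2->1] -> levels [4 8 8]

Answer: 4 8 8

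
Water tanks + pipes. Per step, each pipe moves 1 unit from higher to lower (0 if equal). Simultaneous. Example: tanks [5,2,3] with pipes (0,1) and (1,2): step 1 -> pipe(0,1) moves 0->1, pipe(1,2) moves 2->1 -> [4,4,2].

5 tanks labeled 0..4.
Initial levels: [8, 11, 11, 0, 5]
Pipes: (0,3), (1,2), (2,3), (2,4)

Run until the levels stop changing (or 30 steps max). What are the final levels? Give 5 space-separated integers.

Answer: 7 7 9 5 7

Derivation:
Step 1: flows [0->3,1=2,2->3,2->4] -> levels [7 11 9 2 6]
Step 2: flows [0->3,1->2,2->3,2->4] -> levels [6 10 8 4 7]
Step 3: flows [0->3,1->2,2->3,2->4] -> levels [5 9 7 6 8]
Step 4: flows [3->0,1->2,2->3,4->2] -> levels [6 8 8 6 7]
Step 5: flows [0=3,1=2,2->3,2->4] -> levels [6 8 6 7 8]
Step 6: flows [3->0,1->2,3->2,4->2] -> levels [7 7 9 5 7]
Step 7: flows [0->3,2->1,2->3,2->4] -> levels [6 8 6 7 8]
  -> period-2 cycle: step 7 state = step 5 state; never stabilizes
  -> state at step 30: (30-5) mod 2 = 1, same as step 6 -> [7 7 9 5 7]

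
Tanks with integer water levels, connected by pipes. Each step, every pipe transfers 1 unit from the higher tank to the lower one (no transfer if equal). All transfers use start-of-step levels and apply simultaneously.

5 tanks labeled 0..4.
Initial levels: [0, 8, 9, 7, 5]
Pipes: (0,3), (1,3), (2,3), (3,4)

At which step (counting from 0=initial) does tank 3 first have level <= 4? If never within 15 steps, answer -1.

Answer: 4

Derivation:
Step 1: flows [3->0,1->3,2->3,3->4] -> levels [1 7 8 7 6]
Step 2: flows [3->0,1=3,2->3,3->4] -> levels [2 7 7 6 7]
Step 3: flows [3->0,1->3,2->3,4->3] -> levels [3 6 6 8 6]
Step 4: flows [3->0,3->1,3->2,3->4] -> levels [4 7 7 4 7]
Tank 3 first reaches <=4 at step 4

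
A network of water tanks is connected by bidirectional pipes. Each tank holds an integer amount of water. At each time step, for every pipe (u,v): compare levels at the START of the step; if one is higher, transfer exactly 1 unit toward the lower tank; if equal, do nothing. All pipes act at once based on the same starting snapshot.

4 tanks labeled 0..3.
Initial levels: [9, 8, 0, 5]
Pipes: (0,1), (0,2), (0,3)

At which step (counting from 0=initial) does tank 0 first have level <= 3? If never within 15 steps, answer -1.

Step 1: flows [0->1,0->2,0->3] -> levels [6 9 1 6]
Step 2: flows [1->0,0->2,0=3] -> levels [6 8 2 6]
Step 3: flows [1->0,0->2,0=3] -> levels [6 7 3 6]
Step 4: flows [1->0,0->2,0=3] -> levels [6 6 4 6]
Step 5: flows [0=1,0->2,0=3] -> levels [5 6 5 6]
Step 6: flows [1->0,0=2,3->0] -> levels [7 5 5 5]
Step 7: flows [0->1,0->2,0->3] -> levels [4 6 6 6]
Step 8: flows [1->0,2->0,3->0] -> levels [7 5 5 5]
  -> period-2 cycle (repeats step 6); tank 0 never drops to <=3
Tank 0 never reaches <=3 within 15 steps

Answer: -1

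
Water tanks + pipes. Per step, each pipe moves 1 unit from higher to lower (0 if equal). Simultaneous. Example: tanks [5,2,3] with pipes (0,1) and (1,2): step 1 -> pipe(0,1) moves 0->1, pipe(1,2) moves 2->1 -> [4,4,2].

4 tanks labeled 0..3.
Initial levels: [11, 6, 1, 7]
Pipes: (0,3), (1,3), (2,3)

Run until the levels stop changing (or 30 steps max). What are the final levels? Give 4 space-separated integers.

Step 1: flows [0->3,3->1,3->2] -> levels [10 7 2 6]
Step 2: flows [0->3,1->3,3->2] -> levels [9 6 3 7]
Step 3: flows [0->3,3->1,3->2] -> levels [8 7 4 6]
Step 4: flows [0->3,1->3,3->2] -> levels [7 6 5 7]
Step 5: flows [0=3,3->1,3->2] -> levels [7 7 6 5]
Step 6: flows [0->3,1->3,2->3] -> levels [6 6 5 8]
Step 7: flows [3->0,3->1,3->2] -> levels [7 7 6 5]
  -> period-2 cycle: step 7 state = step 5 state; never stabilizes
  -> state at step 30: (30-5) mod 2 = 1, same as step 6 -> [6 6 5 8]

Answer: 6 6 5 8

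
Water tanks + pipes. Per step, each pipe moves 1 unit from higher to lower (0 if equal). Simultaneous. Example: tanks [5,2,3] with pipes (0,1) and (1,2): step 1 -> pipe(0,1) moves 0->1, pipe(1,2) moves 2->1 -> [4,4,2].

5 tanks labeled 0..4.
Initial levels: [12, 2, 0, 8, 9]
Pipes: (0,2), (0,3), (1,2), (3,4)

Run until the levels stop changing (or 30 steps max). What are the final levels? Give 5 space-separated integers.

Answer: 7 6 5 6 7

Derivation:
Step 1: flows [0->2,0->3,1->2,4->3] -> levels [10 1 2 10 8]
Step 2: flows [0->2,0=3,2->1,3->4] -> levels [9 2 2 9 9]
Step 3: flows [0->2,0=3,1=2,3=4] -> levels [8 2 3 9 9]
Step 4: flows [0->2,3->0,2->1,3=4] -> levels [8 3 3 8 9]
Step 5: flows [0->2,0=3,1=2,4->3] -> levels [7 3 4 9 8]
Step 6: flows [0->2,3->0,2->1,3->4] -> levels [7 4 4 7 9]
Step 7: flows [0->2,0=3,1=2,4->3] -> levels [6 4 5 8 8]
Step 8: flows [0->2,3->0,2->1,3=4] -> levels [6 5 5 7 8]
Step 9: flows [0->2,3->0,1=2,4->3] -> levels [6 5 6 7 7]
Step 10: flows [0=2,3->0,2->1,3=4] -> levels [7 6 5 6 7]
Step 11: flows [0->2,0->3,1->2,4->3] -> levels [5 5 7 8 6]
Step 12: flows [2->0,3->0,2->1,3->4] -> levels [7 6 5 6 7]
  -> period-2 cycle: step 12 state = step 10 state; never stabilizes
  -> state at step 30: (30-10) mod 2 = 0, same as step 10 -> [7 6 5 6 7]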